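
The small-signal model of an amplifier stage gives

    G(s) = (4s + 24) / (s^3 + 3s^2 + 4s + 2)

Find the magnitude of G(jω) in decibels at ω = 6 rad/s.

Substitute s = j6: numerator = 24 + j24, denominator = -106 - j192.
|G(j6)| = |24 + j24| / |-106 - j192| = 33.941 / 219.32 ≈ 0.1548.
In decibels: 20·log₁₀(0.1548) ≈ -16.2 dB.

|G(j6)|_dB ≈ -16.2 dB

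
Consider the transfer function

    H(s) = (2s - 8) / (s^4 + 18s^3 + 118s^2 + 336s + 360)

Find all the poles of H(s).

The poles are the roots of the denominator s^4 + 18s^3 + 118s^2 + 336s + 360 = 0.
Trying s = -6: the polynomial evaluates to 0, so (s + 6) is a factor.
Dividing out leaves s^3 + 12s^2 + 46s + 60 = 0.
This factors further as (s + 6)(s^2 + 6s + 10) = 0.

s = -6, -6, -3 ± j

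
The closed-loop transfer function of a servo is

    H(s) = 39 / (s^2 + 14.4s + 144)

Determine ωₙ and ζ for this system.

ωₙ = 12 rad/s, ζ = 0.6

Compare the denominator to the standard form s^2 + 2ζωₙs + ωₙ².
ωₙ² = 144, so ωₙ = 12 rad/s.
2ζωₙ = 14.4, so ζ = 14.4/(2·12) = 0.6.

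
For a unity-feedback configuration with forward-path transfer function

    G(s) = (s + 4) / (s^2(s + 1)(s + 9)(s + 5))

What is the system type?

Type 2

The denominator has 2 factors of s at the origin (free integrators), so this is a Type 2 system.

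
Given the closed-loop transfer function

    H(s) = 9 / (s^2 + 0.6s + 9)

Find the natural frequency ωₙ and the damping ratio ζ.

Compare the denominator to the standard form s^2 + 2ζωₙs + ωₙ².
ωₙ² = 9, so ωₙ = 3 rad/s.
2ζωₙ = 0.6, so ζ = 0.6/(2·3) = 0.1.

ωₙ = 3 rad/s, ζ = 0.1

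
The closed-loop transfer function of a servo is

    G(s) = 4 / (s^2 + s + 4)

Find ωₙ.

ωₙ = 2 rad/s

Compare the denominator to the standard form s^2 + 2ζωₙs + ωₙ².
ωₙ² = 4, so ωₙ = 2 rad/s.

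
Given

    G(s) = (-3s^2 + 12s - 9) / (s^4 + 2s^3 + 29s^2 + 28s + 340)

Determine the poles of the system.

s = 1 ± 4j, -2 ± 4j

The poles are the roots of the denominator s^4 + 2s^3 + 29s^2 + 28s + 340 = 0.
No real roots exist; factor into two real quadratics: (s^2 - 2s + 17)(s^2 + 4s + 20) = 0.
Each quadratic gives a conjugate pair via the quadratic formula.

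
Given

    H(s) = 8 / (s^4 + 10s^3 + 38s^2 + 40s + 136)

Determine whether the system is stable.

marginally stable

The denominator s^4 + 10s^3 + 38s^2 + 40s + 136 factors as (s^2 + 4)(s^2 + 10s + 34), giving poles at s = 2j, -2j, -5 + 3j, -5 - 3j.
Since the simple pole(s) at s = ±2j lie on the jω-axis with none in the right half-plane, the system is marginally stable.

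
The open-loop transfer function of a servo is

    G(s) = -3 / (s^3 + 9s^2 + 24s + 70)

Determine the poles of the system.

The poles are the roots of the denominator s^3 + 9s^2 + 24s + 70 = 0.
Trying s = -7: the polynomial evaluates to 0, so (s + 7) is a factor.
Dividing out leaves s^2 + 2s + 10 = 0.
The quadratic formula then gives s = -1 ± 3j.

s = -1 + 3j, -1 - 3j, -7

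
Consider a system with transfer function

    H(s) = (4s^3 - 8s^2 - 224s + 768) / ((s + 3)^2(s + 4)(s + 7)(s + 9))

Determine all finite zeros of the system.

Set the numerator to zero: 4s^3 - 8s^2 - 224s + 768 = 0, i.e. 4·(s^3 - 2s^2 - 56s + 192) = 0.
Factoring: (s - 6)(s + 8)(s - 4) = 0.

s = 6, -8, 4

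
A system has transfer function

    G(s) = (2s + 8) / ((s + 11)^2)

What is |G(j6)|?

Substitute s = j6: numerator = 8 + j12, denominator = 85 + j132.
|G(j6)| = |8 + j12| / |85 + j132| = 14.422 / 157 ≈ 0.09186.

|G(j6)| ≈ 0.09186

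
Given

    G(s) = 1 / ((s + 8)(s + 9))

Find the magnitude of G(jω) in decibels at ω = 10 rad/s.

Substitute s = j10: numerator = 1, denominator = -28 + j170.
|G(j10)| = |1| / |-28 + j170| = 1 / 172.29 ≈ 0.005804.
In decibels: 20·log₁₀(0.005804) ≈ -44.7 dB.

|G(j10)|_dB ≈ -44.7 dB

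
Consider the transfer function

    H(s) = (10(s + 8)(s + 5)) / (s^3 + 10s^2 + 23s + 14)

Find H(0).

H(0) = 200/7 ≈ 28.57

Set s = 0: H(0) = (400) / (14) = 200/7.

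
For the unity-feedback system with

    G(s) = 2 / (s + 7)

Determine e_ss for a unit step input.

e_ss = 0.7778

G(s) has no poles at the origin.
This is a Type 0 system. Kp = lim_{s→0} G(s) = 2/7.
e_ss = 1/(1 + Kp) = 1/(1 + 2/7) = 7/9 ≈ 0.7778.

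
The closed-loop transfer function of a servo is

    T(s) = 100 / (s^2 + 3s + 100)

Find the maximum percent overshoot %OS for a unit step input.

Comparing s^2 + 3s + 100 to s^2 + 2ζωₙs + ωₙ²: ωₙ = 10 rad/s and ζ = 3/(2·10) = 0.15.
%OS = 100·exp(−πζ/√(1−ζ²)) = 100·exp(−π·0.15/√(1−0.15²)) ≈ 62.1%.

%OS ≈ 62.1%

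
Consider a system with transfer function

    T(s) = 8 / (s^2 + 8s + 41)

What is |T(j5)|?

|T(j5)| ≈ 0.1857

Substitute s = j5: numerator = 8, denominator = 16 + j40.
|T(j5)| = |8| / |16 + j40| = 8 / 43.081 ≈ 0.1857.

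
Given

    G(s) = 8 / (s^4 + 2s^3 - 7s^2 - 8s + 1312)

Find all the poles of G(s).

s = 4 ± 4j, -5 ± 4j

The poles are the roots of the denominator s^4 + 2s^3 - 7s^2 - 8s + 1312 = 0.
No real roots exist; factor into two real quadratics: (s^2 - 8s + 32)(s^2 + 10s + 41) = 0.
Each quadratic gives a conjugate pair via the quadratic formula.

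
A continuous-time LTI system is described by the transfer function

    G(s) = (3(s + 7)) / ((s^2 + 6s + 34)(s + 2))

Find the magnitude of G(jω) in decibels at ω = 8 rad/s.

Substitute s = j8: numerator = 21 + j24, denominator = -444 - j144.
|G(j8)| = |21 + j24| / |-444 - j144| = 31.890 / 466.77 ≈ 0.06832.
In decibels: 20·log₁₀(0.06832) ≈ -23.3 dB.

|G(j8)|_dB ≈ -23.3 dB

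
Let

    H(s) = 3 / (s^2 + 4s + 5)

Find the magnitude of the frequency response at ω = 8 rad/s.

Substitute s = j8: numerator = 3, denominator = -59 + j32.
|H(j8)| = |3| / |-59 + j32| = 3 / 67.119 ≈ 0.04470.

|H(j8)| ≈ 0.04470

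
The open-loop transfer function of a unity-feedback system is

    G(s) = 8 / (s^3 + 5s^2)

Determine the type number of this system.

The denominator has 2 factors of s at the origin (free integrators), so this is a Type 2 system.

Type 2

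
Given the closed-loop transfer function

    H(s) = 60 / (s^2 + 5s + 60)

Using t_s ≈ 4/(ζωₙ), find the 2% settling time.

t_s ≈ 1.600 s

Comparing s^2 + 5s + 60 to s^2 + 2ζωₙs + ωₙ²: ωₙ = √60 ≈ 7.746 rad/s and ζ = 5/(2·√60) ≈ 0.3227.
ζωₙ = 5/2 = 2.5, so t_s ≈ 4/(ζωₙ) = 4/2.5 = 1.600 s.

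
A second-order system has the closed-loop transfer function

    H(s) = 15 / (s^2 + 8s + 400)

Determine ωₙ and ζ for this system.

ωₙ = 20 rad/s, ζ = 0.2

Compare the denominator to the standard form s^2 + 2ζωₙs + ωₙ².
ωₙ² = 400, so ωₙ = 20 rad/s.
2ζωₙ = 8, so ζ = 8/(2·20) = 0.2.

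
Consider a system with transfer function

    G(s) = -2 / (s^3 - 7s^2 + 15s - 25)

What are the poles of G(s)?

The poles are the roots of the denominator s^3 - 7s^2 + 15s - 25 = 0.
Trying s = 5: the polynomial evaluates to 0, so (s - 5) is a factor.
Dividing out leaves s^2 - 2s + 5 = 0.
The quadratic formula then gives s = 1 ± 2j.

s = 1 + 2j, 1 - 2j, 5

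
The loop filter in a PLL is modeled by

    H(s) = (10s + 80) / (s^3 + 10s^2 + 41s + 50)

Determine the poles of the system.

The poles are the roots of the denominator s^3 + 10s^2 + 41s + 50 = 0.
Trying s = -2: the polynomial evaluates to 0, so (s + 2) is a factor.
Dividing out leaves s^2 + 8s + 25 = 0.
The quadratic formula then gives s = -4 ± 3j.

s = -4 ± 3j, -2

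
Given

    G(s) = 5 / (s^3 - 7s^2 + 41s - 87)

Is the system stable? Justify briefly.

The denominator s^3 - 7s^2 + 41s - 87 factors as (s^2 - 4s + 29)(s - 3), giving poles at s = 2 + 5j, 2 - 5j, 3.
Since the pole(s) at s = 2 ± 5j, 3 lie in the right half-plane, the system is unstable.

unstable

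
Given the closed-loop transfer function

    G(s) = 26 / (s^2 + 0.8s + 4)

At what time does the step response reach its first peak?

t_p ≈ 1.603 s

Comparing s^2 + 0.8s + 4 to s^2 + 2ζωₙs + ωₙ²: ωₙ = 2 rad/s and ζ = 0.8/(2·2) = 0.2.
ζωₙ = 0.8/2 = 0.4, so ω_d = ωₙ√(1−ζ²) = √(ωₙ² − (ζωₙ)²) = √(4 − 0.4²) = √3.84 ≈ 1.960 rad/s.
t_p = π/ω_d = π/1.960 ≈ 1.603 s.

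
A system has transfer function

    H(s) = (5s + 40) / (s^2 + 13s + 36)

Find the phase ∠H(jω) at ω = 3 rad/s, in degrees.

At s = j3: numerator = 40 + j15, denominator = 27 + j39.
∠H = ∠num − ∠den = 20.556° − (55.305°) = -34.75°.

∠H(j3) ≈ -34.75°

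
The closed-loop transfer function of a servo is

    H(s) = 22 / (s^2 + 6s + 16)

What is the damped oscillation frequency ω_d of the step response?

ω_d ≈ 2.646 rad/s

Comparing s^2 + 6s + 16 to s^2 + 2ζωₙs + ωₙ²: ωₙ = 4 rad/s and ζ = 6/(2·4) = 0.75.
ζωₙ = 6/2 = 3, so ω_d = ωₙ√(1−ζ²) = √(ωₙ² − (ζωₙ)²) = √(16 − 3²) = √7 ≈ 2.646 rad/s.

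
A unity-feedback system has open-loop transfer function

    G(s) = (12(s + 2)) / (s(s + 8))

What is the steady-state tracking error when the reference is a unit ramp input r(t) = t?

e_ss = 0.3333

G(s) has one pole at the origin.
This is a Type 1 system. Kv = lim_{s→0} s·G(s) = 24/8 = 3.
e_ss = 1/Kv = 1/(3) = 1/3 ≈ 0.3333.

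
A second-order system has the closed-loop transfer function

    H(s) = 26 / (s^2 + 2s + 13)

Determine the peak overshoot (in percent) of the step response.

Comparing s^2 + 2s + 13 to s^2 + 2ζωₙs + ωₙ²: ωₙ = √13 ≈ 3.606 rad/s and ζ = 2/(2·√13) ≈ 0.2774.
%OS = 100·exp(−πζ/√(1−ζ²)) = 100·exp(−π·0.2774/√(1−0.2774²)) ≈ 40.4%.

%OS ≈ 40.4%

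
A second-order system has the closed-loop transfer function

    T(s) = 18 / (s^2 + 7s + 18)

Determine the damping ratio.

ζ ≈ 0.8250

Compare the denominator to the standard form s^2 + 2ζωₙs + ωₙ².
ωₙ² = 18, so ωₙ = √18 ≈ 4.243 rad/s.
2ζωₙ = 7, so ζ = 7/(2·√18) ≈ 0.8250.
With ζ = 0.8250 the response is underdamped.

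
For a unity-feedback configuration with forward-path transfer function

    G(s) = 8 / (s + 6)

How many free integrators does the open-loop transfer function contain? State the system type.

Type 0

The denominator has no factor of s at the origin — no free integrator — so this is a Type 0 system.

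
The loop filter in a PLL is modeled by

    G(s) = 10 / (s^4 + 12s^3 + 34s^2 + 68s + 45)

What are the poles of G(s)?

The poles are the roots of the denominator s^4 + 12s^3 + 34s^2 + 68s + 45 = 0.
Trying s = -9: the polynomial evaluates to 0, so (s + 9) is a factor.
Dividing out leaves s^3 + 3s^2 + 7s + 5 = 0.
This factors further as (s^2 + 2s + 5)(s + 1) = 0.

s = -1 + 2j, -1 - 2j, -9, -1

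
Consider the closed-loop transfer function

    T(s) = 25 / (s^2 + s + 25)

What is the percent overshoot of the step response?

Comparing s^2 + s + 25 to s^2 + 2ζωₙs + ωₙ²: ωₙ = 5 rad/s and ζ = 1/(2·5) = 0.1.
%OS = 100·exp(−πζ/√(1−ζ²)) = 100·exp(−π·0.1/√(1−0.1²)) ≈ 72.9%.

%OS ≈ 72.9%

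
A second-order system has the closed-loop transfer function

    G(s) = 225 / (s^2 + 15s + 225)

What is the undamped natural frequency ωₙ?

ωₙ = 15 rad/s

Compare the denominator to the standard form s^2 + 2ζωₙs + ωₙ².
ωₙ² = 225, so ωₙ = 15 rad/s.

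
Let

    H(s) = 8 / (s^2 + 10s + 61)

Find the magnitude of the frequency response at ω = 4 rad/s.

Substitute s = j4: numerator = 8, denominator = 45 + j40.
|H(j4)| = |8| / |45 + j40| = 8 / 60.208 ≈ 0.1329.

|H(j4)| ≈ 0.1329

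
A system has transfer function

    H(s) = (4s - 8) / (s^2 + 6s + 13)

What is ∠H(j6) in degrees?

At s = j6: numerator = -8 + j24, denominator = -23 + j36.
∠H = ∠num − ∠den = 108.43° − (122.57°) = -14.14°.

∠H(j6) ≈ -14.14°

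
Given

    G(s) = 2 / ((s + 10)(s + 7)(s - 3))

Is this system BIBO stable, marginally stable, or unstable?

unstable

The poles can be read from the denominator factors: s = -10, -7, 3.
Since the pole(s) at s = 3 lie in the right half-plane, the system is unstable.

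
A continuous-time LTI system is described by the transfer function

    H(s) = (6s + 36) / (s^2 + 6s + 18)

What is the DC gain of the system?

H(0) = 2

Set s = 0: H(0) = (36) / (18) = 2.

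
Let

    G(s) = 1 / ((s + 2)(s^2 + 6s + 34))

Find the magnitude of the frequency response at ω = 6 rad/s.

|G(j6)| ≈ 0.004385

Substitute s = j6: numerator = 1, denominator = -220 + j60.
|G(j6)| = |1| / |-220 + j60| = 1 / 228.04 ≈ 0.004385.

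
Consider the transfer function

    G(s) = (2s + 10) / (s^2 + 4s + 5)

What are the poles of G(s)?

The poles are the roots of the denominator s^2 + 4s + 5 = 0.
Using the quadratic formula: s = (-4 ± √(-4))/2 = -2 ± 1j.

s = -2 ± j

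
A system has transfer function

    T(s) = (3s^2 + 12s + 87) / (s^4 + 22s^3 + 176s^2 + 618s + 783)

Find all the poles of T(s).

The poles are the roots of the denominator s^4 + 22s^3 + 176s^2 + 618s + 783 = 0.
Trying s = -9: the polynomial evaluates to 0, so (s + 9) is a factor.
Dividing out leaves s^3 + 13s^2 + 59s + 87 = 0.
This factors further as (s^2 + 10s + 29)(s + 3) = 0.

s = -5 + 2j, -5 - 2j, -9, -3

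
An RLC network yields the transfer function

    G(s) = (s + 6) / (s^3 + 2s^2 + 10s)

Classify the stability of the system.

marginally stable

The denominator s^3 + 2s^2 + 10s factors as s(s^2 + 2s + 10), giving poles at s = 0, -1 ± 3j.
Since the simple pole(s) at s = 0 lie on the jω-axis with none in the right half-plane, the system is marginally stable.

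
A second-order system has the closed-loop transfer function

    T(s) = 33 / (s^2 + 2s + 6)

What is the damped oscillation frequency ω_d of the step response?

Comparing s^2 + 2s + 6 to s^2 + 2ζωₙs + ωₙ²: ωₙ = √6 ≈ 2.449 rad/s and ζ = 2/(2·√6) ≈ 0.4082.
ζωₙ = 2/2 = 1, so ω_d = ωₙ√(1−ζ²) = √(ωₙ² − (ζωₙ)²) = √(6 − 1²) = √5 ≈ 2.236 rad/s.

ω_d ≈ 2.236 rad/s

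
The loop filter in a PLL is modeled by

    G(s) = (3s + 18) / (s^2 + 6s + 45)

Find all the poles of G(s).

s = -3 ± 6j

The poles are the roots of the denominator s^2 + 6s + 45 = 0.
Using the quadratic formula: s = (-6 ± √(-144))/2 = -3 ± 6j.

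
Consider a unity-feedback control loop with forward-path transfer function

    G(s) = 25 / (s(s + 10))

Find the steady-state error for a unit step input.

G(s) has one pole at the origin.
This is a Type 1 system; for a step input the steady-state error is zero.

e_ss = 0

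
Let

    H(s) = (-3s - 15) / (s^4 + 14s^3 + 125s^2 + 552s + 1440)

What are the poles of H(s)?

The poles are the roots of the denominator s^4 + 14s^3 + 125s^2 + 552s + 1440 = 0.
No real roots exist; factor into two real quadratics: (s^2 + 8s + 32)(s^2 + 6s + 45) = 0.
Each quadratic gives a conjugate pair via the quadratic formula.

s = -4 + 4j, -4 - 4j, -3 + 6j, -3 - 6j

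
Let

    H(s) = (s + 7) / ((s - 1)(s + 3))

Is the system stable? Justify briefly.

unstable

The poles can be read from the denominator factors: s = 1, -3.
Since the pole(s) at s = 1 lie in the right half-plane, the system is unstable.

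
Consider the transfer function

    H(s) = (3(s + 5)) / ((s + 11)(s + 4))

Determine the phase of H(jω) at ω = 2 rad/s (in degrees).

At s = j2: numerator = 15 + j6, denominator = 40 + j30.
∠H = ∠num − ∠den = 21.801° − (36.870°) = -15.07°.

∠H(j2) ≈ -15.07°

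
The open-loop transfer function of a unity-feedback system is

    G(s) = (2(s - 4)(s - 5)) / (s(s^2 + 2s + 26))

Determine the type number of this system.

Type 1

The denominator has 1 factor of s at the origin (free integrator), so this is a Type 1 system.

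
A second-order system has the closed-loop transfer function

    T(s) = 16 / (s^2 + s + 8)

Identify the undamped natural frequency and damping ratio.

Compare the denominator to the standard form s^2 + 2ζωₙs + ωₙ².
ωₙ² = 8, so ωₙ = √8 ≈ 2.828 rad/s.
2ζωₙ = 1, so ζ = 1/(2·√8) ≈ 0.1768.

ωₙ ≈ 2.828 rad/s, ζ ≈ 0.1768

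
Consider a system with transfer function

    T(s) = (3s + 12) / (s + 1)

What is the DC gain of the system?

T(0) = 12

Set s = 0: T(0) = (12) / (1) = 12.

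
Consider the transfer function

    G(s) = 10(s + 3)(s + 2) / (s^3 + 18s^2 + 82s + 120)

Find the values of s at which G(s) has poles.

s = -3 + j, -3 - j, -12

The poles are the roots of the denominator s^3 + 18s^2 + 82s + 120 = 0.
Trying s = -12: the polynomial evaluates to 0, so (s + 12) is a factor.
Dividing out leaves s^2 + 6s + 10 = 0.
The quadratic formula then gives s = -3 ± 1j.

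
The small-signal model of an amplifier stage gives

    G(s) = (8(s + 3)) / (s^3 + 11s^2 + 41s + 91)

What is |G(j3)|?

Substitute s = j3: numerator = 24 + j24, denominator = -8 + j96.
|G(j3)| = |24 + j24| / |-8 + j96| = 33.941 / 96.333 ≈ 0.3523.

|G(j3)| ≈ 0.3523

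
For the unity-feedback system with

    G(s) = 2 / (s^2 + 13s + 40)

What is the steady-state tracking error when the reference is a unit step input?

G(s) has no poles at the origin.
This is a Type 0 system. Kp = lim_{s→0} G(s) = 2/40 = 1/20.
e_ss = 1/(1 + Kp) = 1/(1 + 1/20) = 20/21 ≈ 0.9524.

e_ss = 0.9524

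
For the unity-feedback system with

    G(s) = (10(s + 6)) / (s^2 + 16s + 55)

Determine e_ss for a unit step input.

e_ss = 0.4783

G(s) has no poles at the origin.
This is a Type 0 system. Kp = lim_{s→0} G(s) = 60/55 = 12/11.
e_ss = 1/(1 + Kp) = 1/(1 + 12/11) = 11/23 ≈ 0.4783.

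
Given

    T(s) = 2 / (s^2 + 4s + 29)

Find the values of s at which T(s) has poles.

s = -2 ± 5j

The poles are the roots of the denominator s^2 + 4s + 29 = 0.
Using the quadratic formula: s = (-4 ± √(-100))/2 = -2 ± 5j.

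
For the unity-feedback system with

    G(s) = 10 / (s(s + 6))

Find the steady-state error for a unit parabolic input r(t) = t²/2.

e_ss = ∞

G(s) has one pole at the origin.
This is a Type 1 system; Ka = lim_{s→0} s^2·G(s) = 0, so the steady-state error for a parabola input is infinite.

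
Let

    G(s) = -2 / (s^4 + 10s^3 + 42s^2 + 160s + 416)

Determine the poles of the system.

s = 4j, -4j, -5 + j, -5 - j

The poles are the roots of the denominator s^4 + 10s^3 + 42s^2 + 160s + 416 = 0.
No real roots exist; factor into two real quadratics: (s^2 + 16)(s^2 + 10s + 26) = 0.
Each quadratic gives a conjugate pair via the quadratic formula.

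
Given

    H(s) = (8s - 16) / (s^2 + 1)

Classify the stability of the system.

The denominator s^2 + 1 factors as (s^2 + 1), giving poles at s = ±j.
Since the simple pole(s) at s = j, -j lie on the jω-axis with none in the right half-plane, the system is marginally stable.

marginally stable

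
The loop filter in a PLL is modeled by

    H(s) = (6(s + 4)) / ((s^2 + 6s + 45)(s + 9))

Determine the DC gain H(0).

At s = 0 each factor (s + a) contributes a and each (s^2 + bs + c) contributes c.
H(0) = 6·(4) / ((45) · (9)) = 24/405 = 8/135.

H(0) = 8/135 ≈ 0.05926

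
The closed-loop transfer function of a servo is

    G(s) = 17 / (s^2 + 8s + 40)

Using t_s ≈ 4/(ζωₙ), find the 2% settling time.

Comparing s^2 + 8s + 40 to s^2 + 2ζωₙs + ωₙ²: ωₙ = √40 ≈ 6.325 rad/s and ζ = 8/(2·√40) ≈ 0.6325.
ζωₙ = 8/2 = 4, so t_s ≈ 4/(ζωₙ) = 4/4 = 1 s.

t_s ≈ 1 s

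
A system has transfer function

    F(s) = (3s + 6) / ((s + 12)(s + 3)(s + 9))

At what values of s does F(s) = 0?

s = -2

Set the numerator to zero: 3s + 6 = 0, i.e. 3·(s + 2) = 0.
So s = -2.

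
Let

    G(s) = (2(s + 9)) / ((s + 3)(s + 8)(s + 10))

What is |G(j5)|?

Substitute s = j5: numerator = 18 + j10, denominator = -285 + j545.
|G(j5)| = |18 + j10| / |-285 + j545| = 20.591 / 615.02 ≈ 0.03348.

|G(j5)| ≈ 0.03348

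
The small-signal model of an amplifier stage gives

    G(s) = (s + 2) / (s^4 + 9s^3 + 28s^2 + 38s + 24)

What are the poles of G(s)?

s = -1 + j, -1 - j, -4, -3

The poles are the roots of the denominator s^4 + 9s^3 + 28s^2 + 38s + 24 = 0.
Trying s = -4: the polynomial evaluates to 0, so (s + 4) is a factor.
Dividing out leaves s^3 + 5s^2 + 8s + 6 = 0.
This factors further as (s^2 + 2s + 2)(s + 3) = 0.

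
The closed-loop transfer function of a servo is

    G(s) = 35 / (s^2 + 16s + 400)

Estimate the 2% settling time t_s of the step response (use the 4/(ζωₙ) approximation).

t_s ≈ 0.5000 s

Comparing s^2 + 16s + 400 to s^2 + 2ζωₙs + ωₙ²: ωₙ = 20 rad/s and ζ = 16/(2·20) = 0.4.
ζωₙ = 16/2 = 8, so t_s ≈ 4/(ζωₙ) = 4/8 = 0.5000 s.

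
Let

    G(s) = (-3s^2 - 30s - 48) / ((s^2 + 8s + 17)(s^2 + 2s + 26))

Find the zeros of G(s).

s = -8, -2

Set the numerator to zero: -3s^2 - 30s - 48 = 0, i.e. -3·(s^2 + 10s + 16) = 0.
Factoring: (s + 8)(s + 2) = 0.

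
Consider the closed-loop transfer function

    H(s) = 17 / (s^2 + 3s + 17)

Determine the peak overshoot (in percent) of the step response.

%OS ≈ 29.3%

Comparing s^2 + 3s + 17 to s^2 + 2ζωₙs + ωₙ²: ωₙ = √17 ≈ 4.123 rad/s and ζ = 3/(2·√17) ≈ 0.3638.
%OS = 100·exp(−πζ/√(1−ζ²)) = 100·exp(−π·0.3638/√(1−0.3638²)) ≈ 29.3%.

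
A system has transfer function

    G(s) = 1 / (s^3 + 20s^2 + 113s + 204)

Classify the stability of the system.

stable

The denominator s^3 + 20s^2 + 113s + 204 factors as (s^2 + 8s + 17)(s + 12), giving poles at s = -4 + j, -4 - j, -12.
Since all poles lie strictly in the left half-plane, the system is stable.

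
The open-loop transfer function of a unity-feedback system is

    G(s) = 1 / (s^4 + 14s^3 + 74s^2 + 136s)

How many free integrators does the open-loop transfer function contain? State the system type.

Factor s from the denominator: s^4 + 14s^3 + 74s^2 + 136s = s·(s^3 + 14s^2 + 74s + 136).
There is 1 pole at the origin, so the system is Type 1.

Type 1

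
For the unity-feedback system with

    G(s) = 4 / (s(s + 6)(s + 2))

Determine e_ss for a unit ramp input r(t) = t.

G(s) has one pole at the origin.
This is a Type 1 system. Kv = lim_{s→0} s·G(s) = 4/12 = 1/3.
e_ss = 1/Kv = 1/(1/3) = 3.

e_ss = 3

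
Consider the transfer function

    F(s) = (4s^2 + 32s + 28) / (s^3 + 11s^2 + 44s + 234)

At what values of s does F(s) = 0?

s = -7, -1

Set the numerator to zero: 4s^2 + 32s + 28 = 0, i.e. 4·(s^2 + 8s + 7) = 0.
Factoring: (s + 7)(s + 1) = 0.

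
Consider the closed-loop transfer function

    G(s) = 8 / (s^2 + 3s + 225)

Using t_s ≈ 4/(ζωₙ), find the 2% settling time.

Comparing s^2 + 3s + 225 to s^2 + 2ζωₙs + ωₙ²: ωₙ = 15 rad/s and ζ = 3/(2·15) = 0.1.
ζωₙ = 3/2 = 1.5, so t_s ≈ 4/(ζωₙ) = 4/1.5 ≈ 2.667 s.

t_s ≈ 2.667 s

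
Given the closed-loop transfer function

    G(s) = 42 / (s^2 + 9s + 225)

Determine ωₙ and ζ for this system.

Compare the denominator to the standard form s^2 + 2ζωₙs + ωₙ².
ωₙ² = 225, so ωₙ = 15 rad/s.
2ζωₙ = 9, so ζ = 9/(2·15) = 0.3.

ωₙ = 15 rad/s, ζ = 0.3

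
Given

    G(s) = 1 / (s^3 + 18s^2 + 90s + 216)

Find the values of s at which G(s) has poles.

The poles are the roots of the denominator s^3 + 18s^2 + 90s + 216 = 0.
Trying s = -12: the polynomial evaluates to 0, so (s + 12) is a factor.
Dividing out leaves s^2 + 6s + 18 = 0.
The quadratic formula then gives s = -3 ± 3j.

s = -3 + 3j, -3 - 3j, -12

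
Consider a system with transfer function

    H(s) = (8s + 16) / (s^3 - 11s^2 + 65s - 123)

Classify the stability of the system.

unstable

The denominator s^3 - 11s^2 + 65s - 123 factors as (s - 3)(s^2 - 8s + 41), giving poles at s = 3, 4 ± 5j.
Since the pole(s) at s = 3, 4 ± 5j lie in the right half-plane, the system is unstable.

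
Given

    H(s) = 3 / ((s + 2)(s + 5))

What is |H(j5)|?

Substitute s = j5: numerator = 3, denominator = -15 + j35.
|H(j5)| = |3| / |-15 + j35| = 3 / 38.079 ≈ 0.07878.

|H(j5)| ≈ 0.07878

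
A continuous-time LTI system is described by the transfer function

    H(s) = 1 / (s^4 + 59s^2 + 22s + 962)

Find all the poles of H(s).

The poles are the roots of the denominator s^4 + 59s^2 + 22s + 962 = 0.
No real roots exist; factor into two real quadratics: (s^2 - 2s + 37)(s^2 + 2s + 26) = 0.
Each quadratic gives a conjugate pair via the quadratic formula.

s = 1 ± 6j, -1 ± 5j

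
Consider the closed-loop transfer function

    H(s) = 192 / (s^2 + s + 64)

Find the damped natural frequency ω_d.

ω_d ≈ 7.984 rad/s

Comparing s^2 + s + 64 to s^2 + 2ζωₙs + ωₙ²: ωₙ = 8 rad/s and ζ = 1/(2·8) = 0.0625.
ζωₙ = 1/2 = 0.5, so ω_d = ωₙ√(1−ζ²) = √(ωₙ² − (ζωₙ)²) = √(64 − 0.5²) = √63.75 ≈ 7.984 rad/s.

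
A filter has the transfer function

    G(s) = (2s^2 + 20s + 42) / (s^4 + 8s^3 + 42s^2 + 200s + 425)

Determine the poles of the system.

s = ±5j, -4 ± j

The poles are the roots of the denominator s^4 + 8s^3 + 42s^2 + 200s + 425 = 0.
No real roots exist; factor into two real quadratics: (s^2 + 25)(s^2 + 8s + 17) = 0.
Each quadratic gives a conjugate pair via the quadratic formula.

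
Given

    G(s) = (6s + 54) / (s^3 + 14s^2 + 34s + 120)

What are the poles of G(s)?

s = -1 ± 3j, -12

The poles are the roots of the denominator s^3 + 14s^2 + 34s + 120 = 0.
Trying s = -12: the polynomial evaluates to 0, so (s + 12) is a factor.
Dividing out leaves s^2 + 2s + 10 = 0.
The quadratic formula then gives s = -1 ± 3j.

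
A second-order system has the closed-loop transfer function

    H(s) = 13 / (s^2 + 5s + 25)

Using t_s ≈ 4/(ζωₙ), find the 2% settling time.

t_s ≈ 1.600 s

Comparing s^2 + 5s + 25 to s^2 + 2ζωₙs + ωₙ²: ωₙ = 5 rad/s and ζ = 5/(2·5) = 0.5.
ζωₙ = 5/2 = 2.5, so t_s ≈ 4/(ζωₙ) = 4/2.5 = 1.600 s.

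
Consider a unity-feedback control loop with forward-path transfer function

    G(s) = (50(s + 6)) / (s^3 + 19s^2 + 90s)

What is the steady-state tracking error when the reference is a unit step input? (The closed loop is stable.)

G(s) has one pole at the origin.
This is a Type 1 system; for a step input the steady-state error is zero.

e_ss = 0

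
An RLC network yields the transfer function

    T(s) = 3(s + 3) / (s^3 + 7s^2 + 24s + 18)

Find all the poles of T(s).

s = -3 ± 3j, -1

The poles are the roots of the denominator s^3 + 7s^2 + 24s + 18 = 0.
Trying s = -1: the polynomial evaluates to 0, so (s + 1) is a factor.
Dividing out leaves s^2 + 6s + 18 = 0.
The quadratic formula then gives s = -3 ± 3j.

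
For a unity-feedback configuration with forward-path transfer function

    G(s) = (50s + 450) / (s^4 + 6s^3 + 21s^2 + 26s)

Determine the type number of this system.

Type 1

Factor s from the denominator: s^4 + 6s^3 + 21s^2 + 26s = s·(s^3 + 6s^2 + 21s + 26).
There is 1 pole at the origin, so the system is Type 1.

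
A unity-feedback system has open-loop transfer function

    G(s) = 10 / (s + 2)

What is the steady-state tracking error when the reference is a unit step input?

e_ss = 0.1667

G(s) has no poles at the origin.
This is a Type 0 system. Kp = lim_{s→0} G(s) = 10/2 = 5.
e_ss = 1/(1 + Kp) = 1/(1 + 5) = 1/6 ≈ 0.1667.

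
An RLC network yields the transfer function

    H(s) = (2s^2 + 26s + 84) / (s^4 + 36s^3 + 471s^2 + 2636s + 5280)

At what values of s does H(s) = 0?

Set the numerator to zero: 2s^2 + 26s + 84 = 0, i.e. 2·(s^2 + 13s + 42) = 0.
Factoring: (s + 6)(s + 7) = 0.

s = -6, -7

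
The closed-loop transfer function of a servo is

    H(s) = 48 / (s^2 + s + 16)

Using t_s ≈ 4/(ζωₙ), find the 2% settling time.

t_s ≈ 8 s

Comparing s^2 + s + 16 to s^2 + 2ζωₙs + ωₙ²: ωₙ = 4 rad/s and ζ = 1/(2·4) = 0.125.
ζωₙ = 1/2 = 0.5, so t_s ≈ 4/(ζωₙ) = 4/0.5 = 8 s.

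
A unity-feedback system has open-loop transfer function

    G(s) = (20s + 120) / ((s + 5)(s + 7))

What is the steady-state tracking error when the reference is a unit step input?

e_ss = 0.2258

G(s) has no poles at the origin.
This is a Type 0 system. Kp = lim_{s→0} G(s) = 120/35 = 24/7.
e_ss = 1/(1 + Kp) = 1/(1 + 24/7) = 7/31 ≈ 0.2258.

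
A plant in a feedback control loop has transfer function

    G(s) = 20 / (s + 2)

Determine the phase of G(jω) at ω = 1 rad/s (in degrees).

∠G(j1) ≈ -26.57°

At s = j1: numerator = 20, denominator = 2 + j1.
∠G = ∠num − ∠den = 0° − (26.565°) = -26.57°.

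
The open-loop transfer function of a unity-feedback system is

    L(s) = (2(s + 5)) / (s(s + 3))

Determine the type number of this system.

Type 1

The denominator has 1 factor of s at the origin (free integrator), so this is a Type 1 system.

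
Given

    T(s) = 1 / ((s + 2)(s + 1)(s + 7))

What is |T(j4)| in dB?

|T(j4)|_dB ≈ -43.4 dB

Substitute s = j4: numerator = 1, denominator = -146 + j28.
|T(j4)| = |1| / |-146 + j28| = 1 / 148.66 ≈ 0.006727.
In decibels: 20·log₁₀(0.006727) ≈ -43.4 dB.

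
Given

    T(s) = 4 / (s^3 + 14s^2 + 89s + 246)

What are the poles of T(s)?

The poles are the roots of the denominator s^3 + 14s^2 + 89s + 246 = 0.
Trying s = -6: the polynomial evaluates to 0, so (s + 6) is a factor.
Dividing out leaves s^2 + 8s + 41 = 0.
The quadratic formula then gives s = -4 ± 5j.

s = -4 + 5j, -4 - 5j, -6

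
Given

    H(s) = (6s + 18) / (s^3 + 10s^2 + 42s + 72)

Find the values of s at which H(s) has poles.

s = -3 + 3j, -3 - 3j, -4

The poles are the roots of the denominator s^3 + 10s^2 + 42s + 72 = 0.
Trying s = -4: the polynomial evaluates to 0, so (s + 4) is a factor.
Dividing out leaves s^2 + 6s + 18 = 0.
The quadratic formula then gives s = -3 ± 3j.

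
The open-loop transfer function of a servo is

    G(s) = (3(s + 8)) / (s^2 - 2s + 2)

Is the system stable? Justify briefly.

The denominator s^2 - 2s + 2 factors as (s^2 - 2s + 2), giving poles at s = 1 + j, 1 - j.
Since the pole(s) at s = 1 + j, 1 - j lie in the right half-plane, the system is unstable.

unstable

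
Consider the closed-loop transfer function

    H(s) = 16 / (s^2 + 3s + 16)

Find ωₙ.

ωₙ = 4 rad/s

Compare the denominator to the standard form s^2 + 2ζωₙs + ωₙ².
ωₙ² = 16, so ωₙ = 4 rad/s.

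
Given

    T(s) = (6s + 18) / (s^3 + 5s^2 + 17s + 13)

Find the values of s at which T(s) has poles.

The poles are the roots of the denominator s^3 + 5s^2 + 17s + 13 = 0.
Trying s = -1: the polynomial evaluates to 0, so (s + 1) is a factor.
Dividing out leaves s^2 + 4s + 13 = 0.
The quadratic formula then gives s = -2 ± 3j.

s = -2 + 3j, -2 - 3j, -1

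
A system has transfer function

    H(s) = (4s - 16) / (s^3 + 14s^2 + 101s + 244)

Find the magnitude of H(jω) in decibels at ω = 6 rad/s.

|H(j6)|_dB ≈ -24.2 dB

Substitute s = j6: numerator = -16 + j24, denominator = -260 + j390.
|H(j6)| = |-16 + j24| / |-260 + j390| = 28.844 / 468.72 ≈ 0.06154.
In decibels: 20·log₁₀(0.06154) ≈ -24.2 dB.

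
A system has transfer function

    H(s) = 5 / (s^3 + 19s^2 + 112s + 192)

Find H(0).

Set s = 0: H(0) = (5) / (192) = 5/192.

H(0) = 5/192 ≈ 0.02604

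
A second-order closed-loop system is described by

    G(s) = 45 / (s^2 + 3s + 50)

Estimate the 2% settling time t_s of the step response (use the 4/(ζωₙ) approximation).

t_s ≈ 2.667 s

Comparing s^2 + 3s + 50 to s^2 + 2ζωₙs + ωₙ²: ωₙ = √50 ≈ 7.071 rad/s and ζ = 3/(2·√50) ≈ 0.2121.
ζωₙ = 3/2 = 1.5, so t_s ≈ 4/(ζωₙ) = 4/1.5 ≈ 2.667 s.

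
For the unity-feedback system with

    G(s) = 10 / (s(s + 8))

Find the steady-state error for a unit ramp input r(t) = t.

G(s) has one pole at the origin.
This is a Type 1 system. Kv = lim_{s→0} s·G(s) = 10/8 = 5/4.
e_ss = 1/Kv = 1/(5/4) = 4/5 ≈ 0.8000.

e_ss = 0.8000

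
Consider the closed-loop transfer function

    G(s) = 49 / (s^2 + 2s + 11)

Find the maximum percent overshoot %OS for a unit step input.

Comparing s^2 + 2s + 11 to s^2 + 2ζωₙs + ωₙ²: ωₙ = √11 ≈ 3.317 rad/s and ζ = 2/(2·√11) ≈ 0.3015.
%OS = 100·exp(−πζ/√(1−ζ²)) = 100·exp(−π·0.3015/√(1−0.3015²)) ≈ 37.0%.

%OS ≈ 37.0%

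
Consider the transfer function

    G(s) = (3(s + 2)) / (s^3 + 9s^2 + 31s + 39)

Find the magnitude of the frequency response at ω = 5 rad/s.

|G(j5)| ≈ 0.08575

Substitute s = j5: numerator = 6 + j15, denominator = -186 + j30.
|G(j5)| = |6 + j15| / |-186 + j30| = 16.155 / 188.40 ≈ 0.08575.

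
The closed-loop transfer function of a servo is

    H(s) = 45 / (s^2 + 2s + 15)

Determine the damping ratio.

ζ ≈ 0.2582

Compare the denominator to the standard form s^2 + 2ζωₙs + ωₙ².
ωₙ² = 15, so ωₙ = √15 ≈ 3.873 rad/s.
2ζωₙ = 2, so ζ = 2/(2·√15) ≈ 0.2582.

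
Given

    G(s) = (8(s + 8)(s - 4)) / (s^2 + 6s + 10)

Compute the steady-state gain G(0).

At s = 0 each factor (s + a) contributes a and each (s^2 + bs + c) contributes c.
G(0) = 8·(8) · (-4) / ((10)) = -256/10 = -128/5.

G(0) = -128/5 ≈ -25.60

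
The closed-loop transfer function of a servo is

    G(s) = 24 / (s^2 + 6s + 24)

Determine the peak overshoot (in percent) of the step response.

%OS ≈ 8.77%

Comparing s^2 + 6s + 24 to s^2 + 2ζωₙs + ωₙ²: ωₙ = √24 ≈ 4.899 rad/s and ζ = 6/(2·√24) ≈ 0.6124.
%OS = 100·exp(−πζ/√(1−ζ²)) = 100·exp(−π·0.6124/√(1−0.6124²)) ≈ 8.77%.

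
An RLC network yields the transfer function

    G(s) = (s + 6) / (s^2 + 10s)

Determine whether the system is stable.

The denominator s^2 + 10s factors as s(s + 10), giving poles at s = 0, -10.
Since the simple pole(s) at s = 0 lie on the jω-axis with none in the right half-plane, the system is marginally stable.

marginally stable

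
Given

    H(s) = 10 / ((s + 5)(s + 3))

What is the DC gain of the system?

At s = 0 each factor (s + a) contributes a and each (s^2 + bs + c) contributes c.
H(0) = 10·1 / ((5) · (3)) = 10/15 = 2/3.

H(0) = 2/3 ≈ 0.6667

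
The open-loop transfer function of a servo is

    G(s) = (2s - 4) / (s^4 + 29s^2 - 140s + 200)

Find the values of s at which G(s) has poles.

The poles are the roots of the denominator s^4 + 29s^2 - 140s + 200 = 0.
No real roots exist; factor into two real quadratics: (s^2 - 4s + 5)(s^2 + 4s + 40) = 0.
Each quadratic gives a conjugate pair via the quadratic formula.

s = 2 ± j, -2 ± 6j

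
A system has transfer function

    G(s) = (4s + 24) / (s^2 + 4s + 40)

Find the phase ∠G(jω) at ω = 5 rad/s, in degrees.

∠G(j5) ≈ -13.32°

At s = j5: numerator = 24 + j20, denominator = 15 + j20.
∠G = ∠num − ∠den = 39.806° − (53.130°) = -13.32°.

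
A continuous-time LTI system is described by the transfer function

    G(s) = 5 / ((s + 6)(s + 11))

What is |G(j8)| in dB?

Substitute s = j8: numerator = 5, denominator = 2 + j136.
|G(j8)| = |5| / |2 + j136| = 5 / 136.01 ≈ 0.03676.
In decibels: 20·log₁₀(0.03676) ≈ -28.7 dB.

|G(j8)|_dB ≈ -28.7 dB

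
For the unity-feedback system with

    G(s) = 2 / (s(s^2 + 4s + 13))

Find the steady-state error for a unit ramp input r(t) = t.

e_ss = 6.500

G(s) has one pole at the origin.
This is a Type 1 system. Kv = lim_{s→0} s·G(s) = 2/13.
e_ss = 1/Kv = 1/(2/13) = 13/2 ≈ 6.500.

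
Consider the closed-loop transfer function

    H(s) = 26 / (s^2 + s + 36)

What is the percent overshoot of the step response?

%OS ≈ 76.9%

Comparing s^2 + s + 36 to s^2 + 2ζωₙs + ωₙ²: ωₙ = 6 rad/s and ζ = 1/(2·6) ≈ 0.08333.
%OS = 100·exp(−πζ/√(1−ζ²)) = 100·exp(−π·0.08333/√(1−0.08333²)) ≈ 76.9%.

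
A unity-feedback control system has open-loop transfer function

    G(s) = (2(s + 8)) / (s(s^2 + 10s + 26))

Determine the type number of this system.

The denominator has 1 factor of s at the origin (free integrator), so this is a Type 1 system.

Type 1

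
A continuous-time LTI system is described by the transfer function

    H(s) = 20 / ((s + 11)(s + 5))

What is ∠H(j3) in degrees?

At s = j3: numerator = 20, denominator = 46 + j48.
∠H = ∠num − ∠den = 0° − (46.219°) = -46.22°.

∠H(j3) ≈ -46.22°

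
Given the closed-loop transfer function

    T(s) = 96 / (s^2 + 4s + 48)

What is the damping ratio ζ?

ζ ≈ 0.2887

Compare the denominator to the standard form s^2 + 2ζωₙs + ωₙ².
ωₙ² = 48, so ωₙ = √48 ≈ 6.928 rad/s.
2ζωₙ = 4, so ζ = 4/(2·√48) ≈ 0.2887.
With ζ = 0.2887 the response is underdamped.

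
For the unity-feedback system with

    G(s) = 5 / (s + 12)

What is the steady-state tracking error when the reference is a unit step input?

e_ss = 0.7059

G(s) has no poles at the origin.
This is a Type 0 system. Kp = lim_{s→0} G(s) = 5/12.
e_ss = 1/(1 + Kp) = 1/(1 + 5/12) = 12/17 ≈ 0.7059.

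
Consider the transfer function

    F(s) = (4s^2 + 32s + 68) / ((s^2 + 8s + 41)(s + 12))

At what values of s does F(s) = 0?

Set the numerator to zero: 4s^2 + 32s + 68 = 0, i.e. 4·(s^2 + 8s + 17) = 0.
Factoring: (s^2 + 8s + 17) = 0.

s = -4 + j, -4 - j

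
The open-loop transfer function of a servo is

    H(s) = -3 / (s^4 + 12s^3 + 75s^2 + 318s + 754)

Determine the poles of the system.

The poles are the roots of the denominator s^4 + 12s^3 + 75s^2 + 318s + 754 = 0.
No real roots exist; factor into two real quadratics: (s^2 + 2s + 26)(s^2 + 10s + 29) = 0.
Each quadratic gives a conjugate pair via the quadratic formula.

s = -1 + 5j, -1 - 5j, -5 + 2j, -5 - 2j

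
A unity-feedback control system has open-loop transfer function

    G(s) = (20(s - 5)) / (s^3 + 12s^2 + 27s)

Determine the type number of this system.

Type 1

The denominator has 1 factor of s at the origin (free integrator), so this is a Type 1 system.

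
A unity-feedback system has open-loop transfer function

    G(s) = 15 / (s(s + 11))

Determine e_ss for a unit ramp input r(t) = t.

G(s) has one pole at the origin.
This is a Type 1 system. Kv = lim_{s→0} s·G(s) = 15/11.
e_ss = 1/Kv = 1/(15/11) = 11/15 ≈ 0.7333.

e_ss = 0.7333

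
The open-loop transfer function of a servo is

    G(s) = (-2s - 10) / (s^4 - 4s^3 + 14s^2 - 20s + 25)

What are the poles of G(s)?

The poles are the roots of the denominator s^4 - 4s^3 + 14s^2 - 20s + 25 = 0.
No real roots exist; factor into two real quadratics: (s^2 - 2s + 5)(s^2 - 2s + 5) = 0.
Each quadratic gives a conjugate pair via the quadratic formula.

s = 1 ± 2j, 1 ± 2j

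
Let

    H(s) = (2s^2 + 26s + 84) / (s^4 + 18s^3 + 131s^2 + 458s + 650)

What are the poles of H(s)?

The poles are the roots of the denominator s^4 + 18s^3 + 131s^2 + 458s + 650 = 0.
No real roots exist; factor into two real quadratics: (s^2 + 10s + 26)(s^2 + 8s + 25) = 0.
Each quadratic gives a conjugate pair via the quadratic formula.

s = -5 ± j, -4 ± 3j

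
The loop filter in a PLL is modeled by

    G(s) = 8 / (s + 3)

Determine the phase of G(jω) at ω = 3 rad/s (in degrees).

∠G(j3) ≈ -45°

At s = j3: numerator = 8, denominator = 3 + j3.
∠G = ∠num − ∠den = 0° − (45°) = -45°.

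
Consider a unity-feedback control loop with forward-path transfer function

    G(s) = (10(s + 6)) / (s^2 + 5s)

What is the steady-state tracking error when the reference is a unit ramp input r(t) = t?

e_ss = 0.08333

G(s) has one pole at the origin.
This is a Type 1 system. Kv = lim_{s→0} s·G(s) = 60/5 = 12.
e_ss = 1/Kv = 1/(12) = 1/12 ≈ 0.08333.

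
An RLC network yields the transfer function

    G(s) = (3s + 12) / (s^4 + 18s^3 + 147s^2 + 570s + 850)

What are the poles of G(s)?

s = -5 ± 5j, -4 ± j

The poles are the roots of the denominator s^4 + 18s^3 + 147s^2 + 570s + 850 = 0.
No real roots exist; factor into two real quadratics: (s^2 + 10s + 50)(s^2 + 8s + 17) = 0.
Each quadratic gives a conjugate pair via the quadratic formula.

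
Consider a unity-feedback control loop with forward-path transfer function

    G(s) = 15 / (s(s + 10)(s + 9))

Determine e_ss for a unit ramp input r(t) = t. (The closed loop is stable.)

e_ss = 6

G(s) has one pole at the origin.
This is a Type 1 system. Kv = lim_{s→0} s·G(s) = 15/90 = 1/6.
e_ss = 1/Kv = 1/(1/6) = 6.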